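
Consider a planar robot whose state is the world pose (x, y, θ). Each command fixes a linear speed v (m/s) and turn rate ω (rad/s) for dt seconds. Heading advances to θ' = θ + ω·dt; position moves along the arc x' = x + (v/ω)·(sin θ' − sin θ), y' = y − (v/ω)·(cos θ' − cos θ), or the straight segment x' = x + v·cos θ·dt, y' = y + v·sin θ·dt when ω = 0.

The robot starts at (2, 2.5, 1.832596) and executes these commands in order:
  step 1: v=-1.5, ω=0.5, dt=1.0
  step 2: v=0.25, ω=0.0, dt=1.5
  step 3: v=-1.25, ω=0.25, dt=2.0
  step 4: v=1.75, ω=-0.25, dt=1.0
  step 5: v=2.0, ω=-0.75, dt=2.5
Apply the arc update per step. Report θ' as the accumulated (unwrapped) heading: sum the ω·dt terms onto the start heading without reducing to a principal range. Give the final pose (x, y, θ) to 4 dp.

(2.6629, 5.1863, 0.7076)

step 1: θ'=2.3326 (R=-3.0000) → pose (2.7270, 1.2058, 2.3326)
step 2: θ'=2.3326 (straight) → pose (2.4682, 1.4771, 2.3326)
step 3: θ'=2.8326 (R=-5.0000) → pose (4.5656, 0.1651, 2.8326)
step 4: θ'=2.5826 (R=-7.0000) → pose (2.9820, 0.8990, 2.5826)
step 5: θ'=0.7076 (R=-2.6667) → pose (2.6629, 5.1863, 0.7076)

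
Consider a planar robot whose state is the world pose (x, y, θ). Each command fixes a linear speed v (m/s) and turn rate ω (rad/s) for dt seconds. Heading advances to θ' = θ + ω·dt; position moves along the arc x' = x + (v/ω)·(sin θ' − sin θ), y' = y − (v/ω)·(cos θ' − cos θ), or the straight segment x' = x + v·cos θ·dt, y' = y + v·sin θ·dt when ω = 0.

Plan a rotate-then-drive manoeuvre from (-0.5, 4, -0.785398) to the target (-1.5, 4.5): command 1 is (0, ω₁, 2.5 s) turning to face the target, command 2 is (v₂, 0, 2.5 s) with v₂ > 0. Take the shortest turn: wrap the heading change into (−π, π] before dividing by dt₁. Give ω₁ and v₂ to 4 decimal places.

ω₁ = -1.1279, v₂ = 0.4472

heading to target = atan2(4.5−4, -1.5−-0.5) = 2.6779
Δθ = wrap(2.6779 − -0.7854) = -2.8198; ω₁ = Δθ/dt₁ = -1.1279
distance = √((-1.5−-0.5)² + (4.5−4)²) = 1.1180; v₂ = distance/dt₂ = 0.4472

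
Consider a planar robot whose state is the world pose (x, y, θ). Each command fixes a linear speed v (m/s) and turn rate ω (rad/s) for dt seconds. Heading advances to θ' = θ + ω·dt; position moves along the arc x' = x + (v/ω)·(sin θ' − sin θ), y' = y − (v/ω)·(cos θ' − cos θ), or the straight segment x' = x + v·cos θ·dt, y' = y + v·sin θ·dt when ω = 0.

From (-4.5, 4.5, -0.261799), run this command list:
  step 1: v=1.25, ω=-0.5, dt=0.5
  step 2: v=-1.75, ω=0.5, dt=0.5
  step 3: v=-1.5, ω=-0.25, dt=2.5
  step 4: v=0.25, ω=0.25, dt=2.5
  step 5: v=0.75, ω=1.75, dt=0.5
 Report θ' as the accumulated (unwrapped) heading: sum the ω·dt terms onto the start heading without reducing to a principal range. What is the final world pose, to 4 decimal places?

step 1: θ'=-0.5118 (R=-2.5000) → pose (-3.9227, 4.2648, -0.5118)
step 2: θ'=-0.2618 (R=-3.5000) → pose (-4.7309, 4.5941, -0.2618)
step 3: θ'=-0.8868 (R=6.0000) → pose (-7.8283, 6.5982, -0.8868)
step 4: θ'=-0.2618 (R=1.0000) → pose (-7.3121, 6.2642, -0.2618)
step 5: θ'=0.6132 (R=0.4286) → pose (-6.9545, 6.3277, 0.6132)

(-6.9545, 6.3277, 0.6132)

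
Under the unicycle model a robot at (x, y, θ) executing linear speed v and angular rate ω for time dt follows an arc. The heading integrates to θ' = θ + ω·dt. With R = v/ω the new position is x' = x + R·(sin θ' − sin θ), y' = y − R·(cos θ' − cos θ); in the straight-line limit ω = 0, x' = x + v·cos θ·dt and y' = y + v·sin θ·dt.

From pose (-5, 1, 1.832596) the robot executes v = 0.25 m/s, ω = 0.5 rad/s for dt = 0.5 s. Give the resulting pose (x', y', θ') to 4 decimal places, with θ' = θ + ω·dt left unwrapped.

θ' = 1.8326 + 0.5·0.5 = 2.0826
R = v/ω = 0.25/0.5 = 0.5000
x' = -5 + 0.5000·(sin 2.0826 − sin 1.8326) = -5.0470
y' = 1 − 0.5000·(cos 2.0826 − cos 1.8326) = 1.1155

(-5.0470, 1.1155, 2.0826)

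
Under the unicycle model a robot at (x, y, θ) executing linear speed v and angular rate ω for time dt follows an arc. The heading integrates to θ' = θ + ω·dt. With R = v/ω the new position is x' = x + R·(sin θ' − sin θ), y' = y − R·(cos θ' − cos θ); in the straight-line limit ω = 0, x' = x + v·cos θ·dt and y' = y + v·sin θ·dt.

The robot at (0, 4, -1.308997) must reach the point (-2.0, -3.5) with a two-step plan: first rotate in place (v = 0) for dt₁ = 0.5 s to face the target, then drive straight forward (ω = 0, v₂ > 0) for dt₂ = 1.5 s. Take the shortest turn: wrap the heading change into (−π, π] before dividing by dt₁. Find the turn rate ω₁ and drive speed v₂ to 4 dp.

heading to target = atan2(-3.5−4, -2−0) = -1.8314
Δθ = wrap(-1.8314 − -1.3090) = -0.5224; ω₁ = Δθ/dt₁ = -1.0448
distance = √((-2−0)² + (-3.5−4)²) = 7.7621; v₂ = distance/dt₂ = 5.1747

ω₁ = -1.0448, v₂ = 5.1747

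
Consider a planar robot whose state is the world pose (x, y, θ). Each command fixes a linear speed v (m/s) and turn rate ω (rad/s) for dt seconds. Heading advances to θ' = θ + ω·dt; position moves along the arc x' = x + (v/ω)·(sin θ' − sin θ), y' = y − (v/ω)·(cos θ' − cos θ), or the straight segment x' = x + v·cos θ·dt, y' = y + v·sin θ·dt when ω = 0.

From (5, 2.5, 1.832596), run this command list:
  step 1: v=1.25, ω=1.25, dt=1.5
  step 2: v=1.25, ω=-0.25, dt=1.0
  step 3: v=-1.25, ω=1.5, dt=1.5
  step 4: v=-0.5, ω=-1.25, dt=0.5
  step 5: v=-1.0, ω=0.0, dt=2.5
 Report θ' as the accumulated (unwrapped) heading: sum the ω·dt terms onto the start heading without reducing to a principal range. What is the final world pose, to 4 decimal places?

(1.5053, 6.5656, 5.0826)

step 1: θ'=3.7076 (R=1.0000) → pose (3.4978, 3.0852, 3.7076)
step 2: θ'=3.4576 (R=-5.0000) → pose (2.3703, 2.5531, 3.4576)
step 3: θ'=5.7076 (R=-0.8333) → pose (2.5650, 4.0442, 5.7076)
step 4: θ'=5.0826 (R=0.4000) → pose (2.4098, 4.2350, 5.0826)
step 5: θ'=5.0826 (straight) → pose (1.5053, 6.5656, 5.0826)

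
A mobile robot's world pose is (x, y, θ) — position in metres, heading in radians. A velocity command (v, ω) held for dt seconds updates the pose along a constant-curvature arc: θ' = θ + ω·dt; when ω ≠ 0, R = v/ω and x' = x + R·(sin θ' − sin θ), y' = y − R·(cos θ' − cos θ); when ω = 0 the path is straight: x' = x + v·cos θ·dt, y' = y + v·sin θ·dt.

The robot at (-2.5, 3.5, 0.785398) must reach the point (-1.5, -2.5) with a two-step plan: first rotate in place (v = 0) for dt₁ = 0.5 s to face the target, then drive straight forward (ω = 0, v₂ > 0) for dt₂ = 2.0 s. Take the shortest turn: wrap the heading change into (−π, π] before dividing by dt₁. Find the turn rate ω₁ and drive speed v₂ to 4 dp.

ω₁ = -4.3821, v₂ = 3.0414

heading to target = atan2(-2.5−3.5, -1.5−-2.5) = -1.4056
Δθ = wrap(-1.4056 − 0.7854) = -2.1910; ω₁ = Δθ/dt₁ = -4.3821
distance = √((-1.5−-2.5)² + (-2.5−3.5)²) = 6.0828; v₂ = distance/dt₂ = 3.0414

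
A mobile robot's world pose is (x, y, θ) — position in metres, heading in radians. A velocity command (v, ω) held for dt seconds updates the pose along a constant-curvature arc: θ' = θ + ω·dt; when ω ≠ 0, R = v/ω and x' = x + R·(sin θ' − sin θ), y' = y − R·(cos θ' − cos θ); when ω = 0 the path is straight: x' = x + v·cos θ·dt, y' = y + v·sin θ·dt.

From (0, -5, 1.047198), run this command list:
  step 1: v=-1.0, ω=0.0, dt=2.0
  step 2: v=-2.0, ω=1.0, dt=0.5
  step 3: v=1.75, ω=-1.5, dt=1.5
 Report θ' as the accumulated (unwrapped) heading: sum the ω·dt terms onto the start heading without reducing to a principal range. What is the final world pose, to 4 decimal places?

step 1: θ'=1.0472 (straight) → pose (-1.0000, -6.7321, 1.0472)
step 2: θ'=1.5472 (R=-2.0000) → pose (-1.2674, -7.6849, 1.5472)
step 3: θ'=-0.7028 (R=-1.1667) → pose (0.6530, -6.8222, -0.7028)

(0.6530, -6.8222, -0.7028)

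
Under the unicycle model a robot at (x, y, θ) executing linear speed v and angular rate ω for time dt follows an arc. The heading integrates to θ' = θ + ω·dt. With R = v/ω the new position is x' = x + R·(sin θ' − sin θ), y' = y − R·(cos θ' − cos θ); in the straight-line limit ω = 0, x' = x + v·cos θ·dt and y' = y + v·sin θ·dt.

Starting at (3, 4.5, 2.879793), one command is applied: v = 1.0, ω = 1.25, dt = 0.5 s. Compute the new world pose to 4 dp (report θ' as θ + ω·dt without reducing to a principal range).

θ' = 2.8798 + 1.25·0.5 = 3.5048
R = v/ω = 1.0/1.25 = 0.8000
x' = 3 + 0.8000·(sin 3.5048 − sin 2.8798) = 2.5087
y' = 4.5 − 0.8000·(cos 3.5048 − cos 2.8798) = 4.4751

(2.5087, 4.4751, 3.5048)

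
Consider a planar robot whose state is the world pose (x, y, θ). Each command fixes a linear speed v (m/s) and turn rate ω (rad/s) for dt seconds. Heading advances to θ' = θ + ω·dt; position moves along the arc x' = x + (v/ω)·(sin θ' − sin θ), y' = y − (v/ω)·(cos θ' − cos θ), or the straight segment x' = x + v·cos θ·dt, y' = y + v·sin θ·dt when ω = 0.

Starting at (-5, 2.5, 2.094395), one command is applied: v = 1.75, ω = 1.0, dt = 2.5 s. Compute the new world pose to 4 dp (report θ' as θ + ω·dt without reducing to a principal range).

θ' = 2.0944 + 1.0·2.5 = 4.5944
R = v/ω = 1.75/1.0 = 1.7500
x' = -5 + 1.7500·(sin 4.5944 − sin 2.0944) = -8.2534
y' = 2.5 − 1.7500·(cos 4.5944 − cos 2.0944) = 1.8310

(-8.2534, 1.8310, 4.5944)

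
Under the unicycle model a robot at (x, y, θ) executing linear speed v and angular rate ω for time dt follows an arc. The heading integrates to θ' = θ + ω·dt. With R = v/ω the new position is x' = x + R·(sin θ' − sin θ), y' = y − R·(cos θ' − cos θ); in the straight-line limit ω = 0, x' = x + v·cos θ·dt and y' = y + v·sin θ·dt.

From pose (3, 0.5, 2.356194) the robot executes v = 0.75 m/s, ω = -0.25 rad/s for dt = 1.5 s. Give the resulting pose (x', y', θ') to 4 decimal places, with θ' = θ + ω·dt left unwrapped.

(2.3704, 1.4244, 1.9812)

θ' = 2.3562 + -0.25·1.5 = 1.9812
R = v/ω = 0.75/-0.25 = -3.0000
x' = 3 + -3.0000·(sin 1.9812 − sin 2.3562) = 2.3704
y' = 0.5 − -3.0000·(cos 1.9812 − cos 2.3562) = 1.4244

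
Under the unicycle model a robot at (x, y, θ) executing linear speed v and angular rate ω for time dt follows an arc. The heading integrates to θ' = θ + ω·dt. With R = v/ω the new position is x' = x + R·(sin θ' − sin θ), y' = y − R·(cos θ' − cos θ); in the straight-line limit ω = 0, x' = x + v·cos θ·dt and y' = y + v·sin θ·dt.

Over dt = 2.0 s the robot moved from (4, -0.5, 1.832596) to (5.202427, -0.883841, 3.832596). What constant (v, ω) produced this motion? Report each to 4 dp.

Δθ = 3.832596 − 1.832596 = 2.000000
ω = Δθ/dt = 2.000000/2.0 = 1.0000
R = Δx/(sin θ' − sin θ) = -0.7500
v = R·ω = -0.7500·1.0000 = -0.7500

v = -0.7500, ω = 1.0000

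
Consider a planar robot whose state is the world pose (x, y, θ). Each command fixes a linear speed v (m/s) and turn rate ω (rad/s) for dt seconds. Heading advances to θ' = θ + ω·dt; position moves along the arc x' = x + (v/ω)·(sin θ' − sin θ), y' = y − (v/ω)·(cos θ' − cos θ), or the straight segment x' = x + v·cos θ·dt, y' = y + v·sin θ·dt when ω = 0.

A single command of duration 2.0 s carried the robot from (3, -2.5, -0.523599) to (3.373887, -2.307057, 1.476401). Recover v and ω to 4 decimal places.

v = 0.2500, ω = 1.0000

Δθ = 1.476401 − -0.523599 = 2.000000
ω = Δθ/dt = 2.000000/2.0 = 1.0000
R = Δx/(sin θ' − sin θ) = 0.2500
v = R·ω = 0.2500·1.0000 = 0.2500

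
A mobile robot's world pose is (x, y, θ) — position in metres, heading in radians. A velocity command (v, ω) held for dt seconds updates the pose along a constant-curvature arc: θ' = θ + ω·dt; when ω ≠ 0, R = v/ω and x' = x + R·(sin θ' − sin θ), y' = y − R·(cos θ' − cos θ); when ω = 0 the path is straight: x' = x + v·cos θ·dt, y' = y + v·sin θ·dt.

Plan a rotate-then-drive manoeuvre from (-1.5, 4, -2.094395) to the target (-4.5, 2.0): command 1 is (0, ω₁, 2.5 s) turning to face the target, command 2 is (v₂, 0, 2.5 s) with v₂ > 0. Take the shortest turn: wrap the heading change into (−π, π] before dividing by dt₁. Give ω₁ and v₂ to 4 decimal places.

ω₁ = -0.1837, v₂ = 1.4422

heading to target = atan2(2−4, -4.5−-1.5) = -2.5536
Δθ = wrap(-2.5536 − -2.0944) = -0.4592; ω₁ = Δθ/dt₁ = -0.1837
distance = √((-4.5−-1.5)² + (2−4)²) = 3.6056; v₂ = distance/dt₂ = 1.4422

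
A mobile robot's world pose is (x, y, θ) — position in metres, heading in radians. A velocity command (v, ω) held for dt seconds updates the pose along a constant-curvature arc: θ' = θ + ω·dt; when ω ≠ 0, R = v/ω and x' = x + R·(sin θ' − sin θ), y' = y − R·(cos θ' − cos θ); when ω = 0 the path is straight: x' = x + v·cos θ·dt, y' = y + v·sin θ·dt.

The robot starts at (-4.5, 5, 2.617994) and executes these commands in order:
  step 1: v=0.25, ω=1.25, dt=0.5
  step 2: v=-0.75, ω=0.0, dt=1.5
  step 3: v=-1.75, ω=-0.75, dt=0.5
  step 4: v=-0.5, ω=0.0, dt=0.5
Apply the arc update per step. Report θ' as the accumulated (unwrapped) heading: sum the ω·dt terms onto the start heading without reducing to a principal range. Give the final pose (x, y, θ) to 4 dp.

(-2.3937, 4.9973, 2.8680)

step 1: θ'=3.2430 (R=0.2000) → pose (-4.6202, 5.0258, 3.2430)
step 2: θ'=3.2430 (straight) → pose (-3.5010, 5.1396, 3.2430)
step 3: θ'=2.8680 (R=2.3333) → pose (-2.6344, 5.0648, 2.8680)
step 4: θ'=2.8680 (straight) → pose (-2.3937, 4.9973, 2.8680)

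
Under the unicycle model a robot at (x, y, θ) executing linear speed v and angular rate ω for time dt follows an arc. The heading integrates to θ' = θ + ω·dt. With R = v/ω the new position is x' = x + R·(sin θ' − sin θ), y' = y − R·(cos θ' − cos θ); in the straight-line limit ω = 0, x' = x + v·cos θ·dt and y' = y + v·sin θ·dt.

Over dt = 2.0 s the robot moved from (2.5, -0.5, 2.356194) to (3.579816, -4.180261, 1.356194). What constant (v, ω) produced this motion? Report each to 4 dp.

Δθ = 1.356194 − 2.356194 = -1.000000
ω = Δθ/dt = -1.000000/2.0 = -0.5000
R = −Δy/(cos θ' − cos θ) = 4.0000
v = R·ω = 4.0000·-0.5000 = -2.0000

v = -2.0000, ω = -0.5000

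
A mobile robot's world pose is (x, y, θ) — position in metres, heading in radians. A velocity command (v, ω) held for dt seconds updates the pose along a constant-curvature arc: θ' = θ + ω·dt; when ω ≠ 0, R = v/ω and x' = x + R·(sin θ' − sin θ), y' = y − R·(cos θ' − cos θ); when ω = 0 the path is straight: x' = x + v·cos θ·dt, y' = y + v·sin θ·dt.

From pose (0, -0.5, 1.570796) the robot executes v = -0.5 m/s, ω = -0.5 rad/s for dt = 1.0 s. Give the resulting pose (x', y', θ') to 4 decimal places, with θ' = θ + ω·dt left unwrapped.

θ' = 1.5708 + -0.5·1.0 = 1.0708
R = v/ω = -0.5/-0.5 = 1.0000
x' = 0 + 1.0000·(sin 1.0708 − sin 1.5708) = -0.1224
y' = -0.5 − 1.0000·(cos 1.0708 − cos 1.5708) = -0.9794

(-0.1224, -0.9794, 1.0708)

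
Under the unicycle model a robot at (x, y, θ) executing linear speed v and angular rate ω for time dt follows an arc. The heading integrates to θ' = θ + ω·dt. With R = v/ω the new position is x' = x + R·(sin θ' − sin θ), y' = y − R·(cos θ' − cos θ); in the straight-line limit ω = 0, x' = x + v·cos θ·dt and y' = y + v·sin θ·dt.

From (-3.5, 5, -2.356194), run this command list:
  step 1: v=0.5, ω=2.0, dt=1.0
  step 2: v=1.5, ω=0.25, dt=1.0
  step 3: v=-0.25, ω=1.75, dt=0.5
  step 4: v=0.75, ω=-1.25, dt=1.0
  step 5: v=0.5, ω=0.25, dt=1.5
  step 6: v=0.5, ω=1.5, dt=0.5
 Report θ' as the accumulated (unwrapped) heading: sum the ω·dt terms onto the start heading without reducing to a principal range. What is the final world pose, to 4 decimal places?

step 1: θ'=-0.3562 (R=0.2500) → pose (-3.4104, 4.5889, -0.3562)
step 2: θ'=-0.1062 (R=6.0000) → pose (-1.9541, 4.2461, -0.1062)
step 3: θ'=0.7688 (R=-0.1429) → pose (-2.0686, 4.2067, 0.7688)
step 4: θ'=-0.4812 (R=-0.6000) → pose (-1.3737, 4.3073, -0.4812)
step 5: θ'=-0.1062 (R=2.0000) → pose (-0.6600, 4.0915, -0.1062)
step 6: θ'=0.6438 (R=0.3333) → pose (-0.4246, 4.1563, 0.6438)

(-0.4246, 4.1563, 0.6438)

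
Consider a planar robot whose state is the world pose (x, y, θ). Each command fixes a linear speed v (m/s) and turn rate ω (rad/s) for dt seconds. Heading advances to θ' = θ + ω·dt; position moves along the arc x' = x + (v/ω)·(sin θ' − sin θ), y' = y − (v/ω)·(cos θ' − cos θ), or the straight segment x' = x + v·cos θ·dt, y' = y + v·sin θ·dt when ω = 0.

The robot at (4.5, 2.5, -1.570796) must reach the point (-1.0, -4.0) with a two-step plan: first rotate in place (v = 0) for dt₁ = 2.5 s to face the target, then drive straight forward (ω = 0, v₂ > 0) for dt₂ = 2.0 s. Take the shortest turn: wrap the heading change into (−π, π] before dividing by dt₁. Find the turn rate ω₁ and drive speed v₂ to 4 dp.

ω₁ = -0.2809, v₂ = 4.2573

heading to target = atan2(-4−2.5, -1−4.5) = -2.2731
Δθ = wrap(-2.2731 − -1.5708) = -0.7023; ω₁ = Δθ/dt₁ = -0.2809
distance = √((-1−4.5)² + (-4−2.5)²) = 8.5147; v₂ = distance/dt₂ = 4.2573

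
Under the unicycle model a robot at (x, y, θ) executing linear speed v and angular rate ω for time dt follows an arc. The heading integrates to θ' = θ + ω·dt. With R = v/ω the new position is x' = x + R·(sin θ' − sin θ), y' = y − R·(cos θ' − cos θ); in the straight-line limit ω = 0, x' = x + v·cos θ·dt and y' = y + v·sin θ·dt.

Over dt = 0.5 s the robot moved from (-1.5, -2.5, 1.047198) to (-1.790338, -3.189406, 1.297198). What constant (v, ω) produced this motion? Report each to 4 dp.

Δθ = 1.297198 − 1.047198 = 0.250000
ω = Δθ/dt = 0.250000/0.5 = 0.5000
R = −Δy/(cos θ' − cos θ) = -3.0000
v = R·ω = -3.0000·0.5000 = -1.5000

v = -1.5000, ω = 0.5000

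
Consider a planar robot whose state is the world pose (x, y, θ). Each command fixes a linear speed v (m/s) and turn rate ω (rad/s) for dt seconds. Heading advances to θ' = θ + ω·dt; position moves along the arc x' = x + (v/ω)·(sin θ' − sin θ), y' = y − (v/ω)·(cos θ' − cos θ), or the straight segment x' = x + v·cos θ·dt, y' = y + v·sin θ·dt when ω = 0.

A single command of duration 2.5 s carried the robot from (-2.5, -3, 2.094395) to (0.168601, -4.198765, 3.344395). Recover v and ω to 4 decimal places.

Δθ = 3.344395 − 2.094395 = 1.250000
ω = Δθ/dt = 1.250000/2.5 = 0.5000
R = Δx/(sin θ' − sin θ) = -2.5000
v = R·ω = -2.5000·0.5000 = -1.2500

v = -1.2500, ω = 0.5000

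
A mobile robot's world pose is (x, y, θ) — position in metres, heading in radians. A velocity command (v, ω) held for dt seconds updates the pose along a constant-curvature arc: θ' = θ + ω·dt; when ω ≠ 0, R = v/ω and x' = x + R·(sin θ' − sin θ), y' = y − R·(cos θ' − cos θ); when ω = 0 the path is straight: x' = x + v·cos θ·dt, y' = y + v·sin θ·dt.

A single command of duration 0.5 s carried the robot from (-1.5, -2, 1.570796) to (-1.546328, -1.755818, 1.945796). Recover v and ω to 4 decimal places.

Δθ = 1.945796 − 1.570796 = 0.375000
ω = Δθ/dt = 0.375000/0.5 = 0.7500
R = −Δy/(cos θ' − cos θ) = 0.6667
v = R·ω = 0.6667·0.7500 = 0.5000

v = 0.5000, ω = 0.7500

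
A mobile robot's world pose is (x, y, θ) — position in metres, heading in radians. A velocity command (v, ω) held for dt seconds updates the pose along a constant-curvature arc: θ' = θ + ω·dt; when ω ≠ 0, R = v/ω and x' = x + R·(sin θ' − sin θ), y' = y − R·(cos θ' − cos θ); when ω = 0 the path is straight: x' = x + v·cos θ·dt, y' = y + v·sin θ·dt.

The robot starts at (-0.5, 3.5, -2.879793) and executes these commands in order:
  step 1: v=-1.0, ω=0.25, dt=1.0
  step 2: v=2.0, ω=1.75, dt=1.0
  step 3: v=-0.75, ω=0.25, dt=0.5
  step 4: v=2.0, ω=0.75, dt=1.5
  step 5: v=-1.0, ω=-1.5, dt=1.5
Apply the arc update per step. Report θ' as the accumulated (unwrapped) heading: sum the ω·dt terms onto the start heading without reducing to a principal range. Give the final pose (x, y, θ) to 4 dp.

(1.7619, 2.7054, -1.8798)

step 1: θ'=-2.6298 (R=-4.0000) → pose (0.4237, 3.8762, -2.6298)
step 2: θ'=-0.8798 (R=1.1429) → pose (0.1027, 2.1515, -0.8798)
step 3: θ'=-0.7548 (R=-3.0000) → pose (-0.1537, 2.4248, -0.7548)
step 4: θ'=0.3702 (R=2.6667) → pose (2.6382, 1.8812, 0.3702)
step 5: θ'=-1.8798 (R=0.6667) → pose (1.7619, 2.7054, -1.8798)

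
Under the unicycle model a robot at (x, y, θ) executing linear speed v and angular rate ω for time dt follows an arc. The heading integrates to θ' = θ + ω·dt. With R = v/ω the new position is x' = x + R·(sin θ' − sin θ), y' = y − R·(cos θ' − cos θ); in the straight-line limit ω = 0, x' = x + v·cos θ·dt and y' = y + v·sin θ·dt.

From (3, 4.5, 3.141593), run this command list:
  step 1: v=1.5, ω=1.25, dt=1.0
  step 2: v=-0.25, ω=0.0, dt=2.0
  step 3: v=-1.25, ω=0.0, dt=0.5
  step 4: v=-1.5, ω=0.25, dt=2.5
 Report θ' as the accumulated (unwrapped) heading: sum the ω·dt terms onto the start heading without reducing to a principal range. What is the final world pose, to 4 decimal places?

(2.2466, 8.4351, 5.0166)

step 1: θ'=4.3916 (R=1.2000) → pose (1.8612, 3.6784, 4.3916)
step 2: θ'=4.3916 (straight) → pose (2.0189, 4.1529, 4.3916)
step 3: θ'=4.3916 (straight) → pose (2.2160, 4.7460, 4.3916)
step 4: θ'=5.0166 (R=-6.0000) → pose (2.2466, 8.4351, 5.0166)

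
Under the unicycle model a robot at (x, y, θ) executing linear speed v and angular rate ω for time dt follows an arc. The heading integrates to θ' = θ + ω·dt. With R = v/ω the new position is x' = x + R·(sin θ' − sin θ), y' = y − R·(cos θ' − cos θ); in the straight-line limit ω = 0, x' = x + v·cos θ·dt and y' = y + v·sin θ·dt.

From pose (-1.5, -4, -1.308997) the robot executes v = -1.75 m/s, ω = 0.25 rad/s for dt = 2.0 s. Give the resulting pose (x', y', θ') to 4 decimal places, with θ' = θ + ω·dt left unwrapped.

(-3.1963, -0.9802, -0.8090)

θ' = -1.3090 + 0.25·2.0 = -0.8090
R = v/ω = -1.75/0.25 = -7.0000
x' = -1.5 + -7.0000·(sin -0.8090 − sin -1.3090) = -3.1963
y' = -4 − -7.0000·(cos -0.8090 − cos -1.3090) = -0.9802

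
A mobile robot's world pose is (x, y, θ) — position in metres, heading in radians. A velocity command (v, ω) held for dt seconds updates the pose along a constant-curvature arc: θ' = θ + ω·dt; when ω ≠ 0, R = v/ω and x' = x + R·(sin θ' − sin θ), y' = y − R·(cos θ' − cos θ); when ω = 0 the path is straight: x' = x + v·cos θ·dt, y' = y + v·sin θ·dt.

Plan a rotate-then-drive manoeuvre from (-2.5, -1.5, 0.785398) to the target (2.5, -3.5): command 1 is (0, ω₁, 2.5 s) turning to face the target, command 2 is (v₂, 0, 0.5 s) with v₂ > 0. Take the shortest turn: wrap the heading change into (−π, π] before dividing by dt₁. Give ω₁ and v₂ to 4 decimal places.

heading to target = atan2(-3.5−-1.5, 2.5−-2.5) = -0.3805
Δθ = wrap(-0.3805 − 0.7854) = -1.1659; ω₁ = Δθ/dt₁ = -0.4664
distance = √((2.5−-2.5)² + (-3.5−-1.5)²) = 5.3852; v₂ = distance/dt₂ = 10.7703

ω₁ = -0.4664, v₂ = 10.7703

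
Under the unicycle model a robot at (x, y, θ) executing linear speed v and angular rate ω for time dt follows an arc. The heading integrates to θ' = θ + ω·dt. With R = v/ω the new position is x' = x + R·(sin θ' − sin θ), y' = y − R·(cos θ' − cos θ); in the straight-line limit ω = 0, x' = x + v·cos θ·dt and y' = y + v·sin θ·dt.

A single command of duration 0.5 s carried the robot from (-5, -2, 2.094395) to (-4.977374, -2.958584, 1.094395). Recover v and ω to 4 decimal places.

v = -2.0000, ω = -2.0000

Δθ = 1.094395 − 2.094395 = -1.000000
ω = Δθ/dt = -1.000000/0.5 = -2.0000
R = −Δy/(cos θ' − cos θ) = 1.0000
v = R·ω = 1.0000·-2.0000 = -2.0000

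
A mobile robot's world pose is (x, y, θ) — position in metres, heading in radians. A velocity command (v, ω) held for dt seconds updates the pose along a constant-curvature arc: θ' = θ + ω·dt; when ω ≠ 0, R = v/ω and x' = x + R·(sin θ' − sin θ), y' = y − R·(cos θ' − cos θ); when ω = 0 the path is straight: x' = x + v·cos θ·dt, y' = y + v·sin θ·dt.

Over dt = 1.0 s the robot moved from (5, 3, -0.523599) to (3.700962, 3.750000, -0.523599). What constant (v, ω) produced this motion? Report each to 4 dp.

v = -1.5000, ω = 0.0000

Δθ = -0.523599 − -0.523599 = 0.000000
ω = Δθ/dt = 0.000000/1.0 = 0.0000
ω = 0 → v = (Δx·cos θ + Δy·sin θ)/dt = -1.5000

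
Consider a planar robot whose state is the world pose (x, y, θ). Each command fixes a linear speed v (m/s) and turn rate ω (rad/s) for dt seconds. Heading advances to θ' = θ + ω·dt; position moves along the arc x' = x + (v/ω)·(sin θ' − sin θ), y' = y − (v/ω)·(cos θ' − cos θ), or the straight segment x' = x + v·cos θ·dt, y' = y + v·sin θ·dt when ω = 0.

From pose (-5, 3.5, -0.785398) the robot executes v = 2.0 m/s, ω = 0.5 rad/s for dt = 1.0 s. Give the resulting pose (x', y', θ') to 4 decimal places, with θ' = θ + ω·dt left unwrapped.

θ' = -0.7854 + 0.5·1.0 = -0.2854
R = v/ω = 2.0/0.5 = 4.0000
x' = -5 + 4.0000·(sin -0.2854 − sin -0.7854) = -3.2977
y' = 3.5 − 4.0000·(cos -0.2854 − cos -0.7854) = 2.4902

(-3.2977, 2.4902, -0.2854)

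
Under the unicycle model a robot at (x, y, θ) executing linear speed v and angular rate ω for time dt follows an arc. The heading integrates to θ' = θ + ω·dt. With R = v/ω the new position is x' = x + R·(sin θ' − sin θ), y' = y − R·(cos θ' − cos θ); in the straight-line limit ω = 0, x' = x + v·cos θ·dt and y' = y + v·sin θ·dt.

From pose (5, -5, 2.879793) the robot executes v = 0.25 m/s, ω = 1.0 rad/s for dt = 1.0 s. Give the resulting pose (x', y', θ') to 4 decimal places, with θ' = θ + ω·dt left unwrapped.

θ' = 2.8798 + 1.0·1.0 = 3.8798
R = v/ω = 0.25/1.0 = 0.2500
x' = 5 + 0.2500·(sin 3.8798 − sin 2.8798) = 4.7671
y' = -5 − 0.2500·(cos 3.8798 − cos 2.8798) = -5.0566

(4.7671, -5.0566, 3.8798)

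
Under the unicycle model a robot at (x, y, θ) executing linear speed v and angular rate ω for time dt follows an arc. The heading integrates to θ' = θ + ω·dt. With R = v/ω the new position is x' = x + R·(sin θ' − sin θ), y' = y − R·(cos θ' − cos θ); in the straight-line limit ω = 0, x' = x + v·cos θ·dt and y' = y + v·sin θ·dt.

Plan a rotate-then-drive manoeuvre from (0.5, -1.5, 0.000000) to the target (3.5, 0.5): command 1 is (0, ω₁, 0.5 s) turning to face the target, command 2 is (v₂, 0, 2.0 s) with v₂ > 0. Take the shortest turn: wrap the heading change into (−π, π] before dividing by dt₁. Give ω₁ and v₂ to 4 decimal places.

ω₁ = 1.1760, v₂ = 1.8028

heading to target = atan2(0.5−-1.5, 3.5−0.5) = 0.5880
Δθ = wrap(0.5880 − 0.0000) = 0.5880; ω₁ = Δθ/dt₁ = 1.1760
distance = √((3.5−0.5)² + (0.5−-1.5)²) = 3.6056; v₂ = distance/dt₂ = 1.8028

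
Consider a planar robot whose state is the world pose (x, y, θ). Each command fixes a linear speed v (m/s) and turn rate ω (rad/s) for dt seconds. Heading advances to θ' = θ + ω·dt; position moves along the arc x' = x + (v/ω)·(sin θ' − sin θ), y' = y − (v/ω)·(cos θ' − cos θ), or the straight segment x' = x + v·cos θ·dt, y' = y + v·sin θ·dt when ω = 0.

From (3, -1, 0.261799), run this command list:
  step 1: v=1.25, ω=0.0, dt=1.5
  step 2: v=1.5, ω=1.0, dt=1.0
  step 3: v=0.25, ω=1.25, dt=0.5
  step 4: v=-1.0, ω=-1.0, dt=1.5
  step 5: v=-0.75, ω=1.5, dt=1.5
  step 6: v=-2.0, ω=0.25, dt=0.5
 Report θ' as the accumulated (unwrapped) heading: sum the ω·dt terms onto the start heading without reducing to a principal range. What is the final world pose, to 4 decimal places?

step 1: θ'=0.2618 (straight) → pose (4.8111, -0.5147, 0.2618)
step 2: θ'=1.2618 (R=1.5000) → pose (5.8518, 0.4780, 1.2618)
step 3: θ'=1.8868 (R=0.2000) → pose (5.8514, 0.6010, 1.8868)
step 4: θ'=0.3868 (R=1.0000) → pose (5.2782, -0.6359, 0.3868)
step 5: θ'=2.6368 (R=-0.5000) → pose (5.2250, -1.5366, 2.6368)
step 6: θ'=2.7618 (R=-8.0000) → pose (6.1281, -1.9643, 2.7618)

(6.1281, -1.9643, 2.7618)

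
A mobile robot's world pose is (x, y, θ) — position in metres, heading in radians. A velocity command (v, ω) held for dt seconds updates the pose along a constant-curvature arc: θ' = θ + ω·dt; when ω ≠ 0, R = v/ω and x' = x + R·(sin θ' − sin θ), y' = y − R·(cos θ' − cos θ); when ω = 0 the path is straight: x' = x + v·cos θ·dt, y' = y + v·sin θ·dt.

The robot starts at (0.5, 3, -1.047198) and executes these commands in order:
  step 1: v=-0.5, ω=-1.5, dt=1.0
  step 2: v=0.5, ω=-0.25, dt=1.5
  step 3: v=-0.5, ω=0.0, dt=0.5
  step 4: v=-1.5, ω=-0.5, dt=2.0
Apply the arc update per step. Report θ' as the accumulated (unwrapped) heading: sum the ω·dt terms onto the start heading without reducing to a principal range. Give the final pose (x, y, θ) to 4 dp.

(2.9253, 2.4055, -3.9222)

step 1: θ'=-2.5472 (R=0.3333) → pose (0.6020, 3.4428, -2.5472)
step 2: θ'=-2.9222 (R=-2.0000) → pose (-0.0827, 3.1477, -2.9222)
step 3: θ'=-2.9222 (straight) → pose (0.1613, 3.2022, -2.9222)
step 4: θ'=-3.9222 (R=3.0000) → pose (2.9253, 2.4055, -3.9222)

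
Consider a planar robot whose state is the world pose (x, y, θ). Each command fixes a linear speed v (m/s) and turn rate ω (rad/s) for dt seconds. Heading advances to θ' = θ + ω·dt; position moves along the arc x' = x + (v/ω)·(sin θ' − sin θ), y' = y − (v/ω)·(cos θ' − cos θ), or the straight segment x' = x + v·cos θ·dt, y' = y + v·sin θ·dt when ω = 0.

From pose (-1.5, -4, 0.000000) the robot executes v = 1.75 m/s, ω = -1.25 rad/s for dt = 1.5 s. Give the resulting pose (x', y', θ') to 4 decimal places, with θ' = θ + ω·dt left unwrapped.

θ' = 0.0000 + -1.25·1.5 = -1.8750
R = v/ω = 1.75/-1.25 = -1.4000
x' = -1.5 + -1.4000·(sin -1.8750 − sin 0.0000) = -0.1643
y' = -4 − -1.4000·(cos -1.8750 − cos 0.0000) = -5.8193

(-0.1643, -5.8193, -1.8750)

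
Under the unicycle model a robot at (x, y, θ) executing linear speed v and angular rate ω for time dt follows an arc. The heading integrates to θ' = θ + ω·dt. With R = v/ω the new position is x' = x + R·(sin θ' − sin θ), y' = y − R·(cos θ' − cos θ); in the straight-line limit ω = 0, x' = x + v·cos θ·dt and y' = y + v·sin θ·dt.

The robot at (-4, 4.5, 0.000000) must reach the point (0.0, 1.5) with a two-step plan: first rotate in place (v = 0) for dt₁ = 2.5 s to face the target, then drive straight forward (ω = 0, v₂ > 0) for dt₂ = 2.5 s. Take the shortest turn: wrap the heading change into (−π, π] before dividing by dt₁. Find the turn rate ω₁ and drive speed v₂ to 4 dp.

heading to target = atan2(1.5−4.5, 0−-4) = -0.6435
Δθ = wrap(-0.6435 − 0.0000) = -0.6435; ω₁ = Δθ/dt₁ = -0.2574
distance = √((0−-4)² + (1.5−4.5)²) = 5.0000; v₂ = distance/dt₂ = 2.0000

ω₁ = -0.2574, v₂ = 2.0000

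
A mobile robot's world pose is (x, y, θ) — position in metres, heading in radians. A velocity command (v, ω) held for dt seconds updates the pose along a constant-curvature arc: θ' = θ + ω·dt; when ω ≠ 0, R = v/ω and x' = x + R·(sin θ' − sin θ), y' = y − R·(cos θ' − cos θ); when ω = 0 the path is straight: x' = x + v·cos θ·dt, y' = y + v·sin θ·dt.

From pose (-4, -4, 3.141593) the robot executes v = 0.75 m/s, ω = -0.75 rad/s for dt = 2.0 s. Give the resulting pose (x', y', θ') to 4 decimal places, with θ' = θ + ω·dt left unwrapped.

θ' = 3.1416 + -0.75·2.0 = 1.6416
R = v/ω = 0.75/-0.75 = -1.0000
x' = -4 + -1.0000·(sin 1.6416 − sin 3.1416) = -4.9975
y' = -4 − -1.0000·(cos 1.6416 − cos 3.1416) = -3.0707

(-4.9975, -3.0707, 1.6416)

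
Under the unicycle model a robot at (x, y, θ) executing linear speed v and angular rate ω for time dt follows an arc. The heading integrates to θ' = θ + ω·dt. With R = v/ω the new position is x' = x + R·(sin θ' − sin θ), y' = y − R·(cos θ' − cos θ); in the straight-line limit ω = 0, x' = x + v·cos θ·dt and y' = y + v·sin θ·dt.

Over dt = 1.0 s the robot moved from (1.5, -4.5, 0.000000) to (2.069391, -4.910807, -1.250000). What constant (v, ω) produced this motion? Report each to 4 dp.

Δθ = -1.250000 − 0.000000 = -1.250000
ω = Δθ/dt = -1.250000/1.0 = -1.2500
R = Δx/(sin θ' − sin θ) = -0.6000
v = R·ω = -0.6000·-1.2500 = 0.7500

v = 0.7500, ω = -1.2500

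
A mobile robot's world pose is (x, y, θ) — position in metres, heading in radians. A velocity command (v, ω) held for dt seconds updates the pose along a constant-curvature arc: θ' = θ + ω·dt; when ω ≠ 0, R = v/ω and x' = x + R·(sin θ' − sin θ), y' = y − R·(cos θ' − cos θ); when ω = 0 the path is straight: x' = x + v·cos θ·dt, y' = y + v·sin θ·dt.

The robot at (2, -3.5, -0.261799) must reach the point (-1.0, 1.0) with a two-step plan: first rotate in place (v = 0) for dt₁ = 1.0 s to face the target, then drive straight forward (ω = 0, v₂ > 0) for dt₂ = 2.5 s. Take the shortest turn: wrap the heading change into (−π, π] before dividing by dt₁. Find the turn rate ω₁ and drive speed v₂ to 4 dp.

heading to target = atan2(1−-3.5, -1−2) = 2.1588
Δθ = wrap(2.1588 − -0.2618) = 2.4206; ω₁ = Δθ/dt₁ = 2.4206
distance = √((-1−2)² + (1−-3.5)²) = 5.4083; v₂ = distance/dt₂ = 2.1633

ω₁ = 2.4206, v₂ = 2.1633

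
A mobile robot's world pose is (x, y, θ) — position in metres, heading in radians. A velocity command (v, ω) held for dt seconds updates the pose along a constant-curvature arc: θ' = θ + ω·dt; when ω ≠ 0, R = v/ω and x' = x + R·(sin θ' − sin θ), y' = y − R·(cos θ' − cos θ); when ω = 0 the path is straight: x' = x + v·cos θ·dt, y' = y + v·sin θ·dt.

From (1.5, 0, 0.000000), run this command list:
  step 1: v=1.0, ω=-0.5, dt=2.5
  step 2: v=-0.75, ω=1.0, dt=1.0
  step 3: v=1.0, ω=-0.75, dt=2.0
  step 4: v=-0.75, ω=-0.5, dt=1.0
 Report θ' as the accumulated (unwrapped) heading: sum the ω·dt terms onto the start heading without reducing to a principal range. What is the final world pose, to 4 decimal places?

step 1: θ'=-1.2500 (R=-2.0000) → pose (3.3980, -1.3694, -1.2500)
step 2: θ'=-0.2500 (R=-0.7500) → pose (2.8718, -0.8792, -0.2500)
step 3: θ'=-1.7500 (R=-1.3333) → pose (3.8539, -2.4087, -1.7500)
step 4: θ'=-2.2500 (R=1.5000) → pose (4.1628, -1.7338, -2.2500)

(4.1628, -1.7338, -2.2500)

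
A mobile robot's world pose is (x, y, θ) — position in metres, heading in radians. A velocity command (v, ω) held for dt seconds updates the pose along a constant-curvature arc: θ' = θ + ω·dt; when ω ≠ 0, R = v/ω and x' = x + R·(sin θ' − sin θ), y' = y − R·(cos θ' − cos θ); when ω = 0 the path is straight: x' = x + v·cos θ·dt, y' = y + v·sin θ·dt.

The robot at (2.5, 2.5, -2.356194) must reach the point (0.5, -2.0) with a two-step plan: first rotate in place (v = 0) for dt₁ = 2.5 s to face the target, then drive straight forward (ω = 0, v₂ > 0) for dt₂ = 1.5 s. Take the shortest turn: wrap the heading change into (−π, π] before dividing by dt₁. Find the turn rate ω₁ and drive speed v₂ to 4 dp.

ω₁ = 0.1469, v₂ = 3.2830

heading to target = atan2(-2−2.5, 0.5−2.5) = -1.9890
Δθ = wrap(-1.9890 − -2.3562) = 0.3672; ω₁ = Δθ/dt₁ = 0.1469
distance = √((0.5−2.5)² + (-2−2.5)²) = 4.9244; v₂ = distance/dt₂ = 3.2830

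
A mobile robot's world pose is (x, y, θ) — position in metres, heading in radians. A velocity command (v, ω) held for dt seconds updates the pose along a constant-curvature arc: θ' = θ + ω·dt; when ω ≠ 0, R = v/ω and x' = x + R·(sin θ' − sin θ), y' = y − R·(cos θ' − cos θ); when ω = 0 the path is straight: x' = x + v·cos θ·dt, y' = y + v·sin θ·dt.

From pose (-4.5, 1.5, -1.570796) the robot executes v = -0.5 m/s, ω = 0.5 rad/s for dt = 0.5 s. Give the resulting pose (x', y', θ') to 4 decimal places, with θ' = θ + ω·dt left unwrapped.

(-4.5311, 1.7474, -1.3208)

θ' = -1.5708 + 0.5·0.5 = -1.3208
R = v/ω = -0.5/0.5 = -1.0000
x' = -4.5 + -1.0000·(sin -1.3208 − sin -1.5708) = -4.5311
y' = 1.5 − -1.0000·(cos -1.3208 − cos -1.5708) = 1.7474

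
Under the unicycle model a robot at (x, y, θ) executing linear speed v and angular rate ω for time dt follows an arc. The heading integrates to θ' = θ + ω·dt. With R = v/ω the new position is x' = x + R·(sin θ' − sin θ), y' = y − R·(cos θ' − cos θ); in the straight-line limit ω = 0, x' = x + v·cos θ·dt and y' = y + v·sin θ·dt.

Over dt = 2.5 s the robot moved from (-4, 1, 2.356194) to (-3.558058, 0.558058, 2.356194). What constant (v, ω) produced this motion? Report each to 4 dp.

v = -0.2500, ω = 0.0000

Δθ = 2.356194 − 2.356194 = 0.000000
ω = Δθ/dt = 0.000000/2.5 = 0.0000
ω = 0 → v = (Δx·cos θ + Δy·sin θ)/dt = -0.2500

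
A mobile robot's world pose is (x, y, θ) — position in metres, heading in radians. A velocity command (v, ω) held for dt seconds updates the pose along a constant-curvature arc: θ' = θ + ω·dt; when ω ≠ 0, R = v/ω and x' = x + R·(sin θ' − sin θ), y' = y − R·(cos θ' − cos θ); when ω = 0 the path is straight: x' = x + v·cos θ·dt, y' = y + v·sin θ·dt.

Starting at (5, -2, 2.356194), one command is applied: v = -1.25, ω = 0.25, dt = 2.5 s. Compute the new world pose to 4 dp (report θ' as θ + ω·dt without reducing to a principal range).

(7.7370, -3.4003, 2.9812)

θ' = 2.3562 + 0.25·2.5 = 2.9812
R = v/ω = -1.25/0.25 = -5.0000
x' = 5 + -5.0000·(sin 2.9812 − sin 2.3562) = 7.7370
y' = -2 − -5.0000·(cos 2.9812 − cos 2.3562) = -3.4003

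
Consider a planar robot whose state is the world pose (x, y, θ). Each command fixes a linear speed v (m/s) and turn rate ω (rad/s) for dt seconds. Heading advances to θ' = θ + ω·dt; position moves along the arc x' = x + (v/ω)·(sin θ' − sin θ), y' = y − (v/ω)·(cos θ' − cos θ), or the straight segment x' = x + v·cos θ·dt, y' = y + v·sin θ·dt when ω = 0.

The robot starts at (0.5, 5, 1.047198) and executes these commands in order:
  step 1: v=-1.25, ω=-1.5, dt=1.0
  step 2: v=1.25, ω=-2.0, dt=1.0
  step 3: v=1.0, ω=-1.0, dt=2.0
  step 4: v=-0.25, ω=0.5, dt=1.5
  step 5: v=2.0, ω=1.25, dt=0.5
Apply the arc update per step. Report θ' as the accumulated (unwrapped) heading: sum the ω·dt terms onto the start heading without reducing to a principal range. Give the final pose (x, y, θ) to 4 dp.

(-2.8009, 4.0853, -3.0778)

step 1: θ'=-0.4528 (R=0.8333) → pose (-0.5863, 4.6673, -0.4528)
step 2: θ'=-2.4528 (R=-0.6250) → pose (-0.4624, 3.6228, -2.4528)
step 3: θ'=-4.4528 (R=-1.0000) → pose (-2.0645, 4.1381, -4.4528)
step 4: θ'=-3.7028 (R=-0.5000) → pose (-1.8474, 3.8432, -3.7028)
step 5: θ'=-3.0778 (R=1.6000) → pose (-2.8009, 4.0853, -3.0778)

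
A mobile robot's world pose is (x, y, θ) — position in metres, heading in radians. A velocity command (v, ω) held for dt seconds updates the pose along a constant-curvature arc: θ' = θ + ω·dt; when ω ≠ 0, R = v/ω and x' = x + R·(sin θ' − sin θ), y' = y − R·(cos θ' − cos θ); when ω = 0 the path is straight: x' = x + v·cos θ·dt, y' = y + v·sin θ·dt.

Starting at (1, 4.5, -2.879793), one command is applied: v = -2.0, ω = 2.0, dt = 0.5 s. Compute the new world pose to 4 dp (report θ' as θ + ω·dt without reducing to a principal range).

θ' = -2.8798 + 2.0·0.5 = -1.8798
R = v/ω = -2.0/2.0 = -1.0000
x' = 1 + -1.0000·(sin -1.8798 − sin -2.8798) = 1.6938
y' = 4.5 − -1.0000·(cos -1.8798 − cos -2.8798) = 5.1618

(1.6938, 5.1618, -1.8798)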